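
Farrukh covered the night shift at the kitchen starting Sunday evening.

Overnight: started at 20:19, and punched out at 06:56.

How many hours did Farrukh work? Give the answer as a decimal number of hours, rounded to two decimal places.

Overnight: 20:19 → midnight = 3 h 41 min; midnight → 06:56 = 6 h 56 min; span 10 h 37 min

10.62 hours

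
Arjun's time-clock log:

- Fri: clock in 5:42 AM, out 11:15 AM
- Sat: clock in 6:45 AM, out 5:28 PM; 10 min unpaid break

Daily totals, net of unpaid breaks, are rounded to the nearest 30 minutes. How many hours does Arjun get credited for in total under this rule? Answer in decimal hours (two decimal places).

Fri: 5:42 AM–11:15 AM = 5 h 33 min → rounds to 5 h 30 min
Sat: 6:45 AM–5:28 PM = 10 h 43 min − 10 min = 10 h 33 min → rounds to 10 h 30 min
Total credited: 16 h 0 min.

16.00 hours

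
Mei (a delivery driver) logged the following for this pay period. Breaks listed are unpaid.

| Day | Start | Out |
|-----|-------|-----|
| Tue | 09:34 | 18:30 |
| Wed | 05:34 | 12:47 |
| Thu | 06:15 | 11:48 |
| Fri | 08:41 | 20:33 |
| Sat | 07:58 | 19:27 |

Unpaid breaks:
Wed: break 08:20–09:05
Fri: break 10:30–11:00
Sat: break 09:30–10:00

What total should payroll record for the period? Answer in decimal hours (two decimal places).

Tue: 09:34–18:30 = 8 h 56 min
Wed: 05:34–12:47 = 7 h 13 min; less 45 min break → 6 h 28 min
Thu: 06:15–11:48 = 5 h 33 min
Fri: 08:41–20:33 = 11 h 52 min; less 30 min break → 11 h 22 min
Sat: 07:58–19:27 = 11 h 29 min; less 30 min break → 10 h 59 min
Total: 8 h 56 min + 6 h 28 min + 5 h 33 min + 11 h 22 min + 10 h 59 min = 43 h 18 min.

43.30 hours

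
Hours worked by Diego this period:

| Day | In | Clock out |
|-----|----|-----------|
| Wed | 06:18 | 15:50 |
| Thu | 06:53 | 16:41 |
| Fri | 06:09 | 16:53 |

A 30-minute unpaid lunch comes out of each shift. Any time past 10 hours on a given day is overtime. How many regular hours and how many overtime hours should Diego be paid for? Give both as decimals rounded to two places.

Wed: 06:18–15:50 = 9 h 32 min; less 30 min break → 9 h 2 min
Thu: 06:53–16:41 = 9 h 48 min; less 30 min break → 9 h 18 min
Fri: 06:09–16:53 = 10 h 44 min; less 30 min break → 10 h 14 min
Wed reg 9 h 2 min / OT 0 h 0 min; Thu reg 9 h 18 min / OT 0 h 0 min; Fri reg 10 h 0 min / OT 0 h 14 min.
Totals: regular 28 h 20 min, overtime 0 h 14 min.

Regular 28.33 hours, overtime 0.23 hours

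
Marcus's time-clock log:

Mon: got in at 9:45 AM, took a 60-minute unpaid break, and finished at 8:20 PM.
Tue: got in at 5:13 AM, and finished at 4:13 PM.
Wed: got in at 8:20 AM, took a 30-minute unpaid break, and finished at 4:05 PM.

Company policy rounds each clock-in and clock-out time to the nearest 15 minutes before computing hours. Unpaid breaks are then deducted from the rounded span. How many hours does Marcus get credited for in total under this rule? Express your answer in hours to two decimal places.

27.75 hours

Mon: in 9:45 AM→9:45 AM, out 8:20 PM→8:15 PM; 10 h 30 min − 60 min = 9 h 30 min
Tue: in 5:13 AM→5:15 AM, out 4:13 PM→4:15 PM; 11 h 0 min
Wed: in 8:20 AM→8:15 AM, out 4:05 PM→4:00 PM; 7 h 45 min − 30 min = 7 h 15 min
Total credited: 27 h 45 min.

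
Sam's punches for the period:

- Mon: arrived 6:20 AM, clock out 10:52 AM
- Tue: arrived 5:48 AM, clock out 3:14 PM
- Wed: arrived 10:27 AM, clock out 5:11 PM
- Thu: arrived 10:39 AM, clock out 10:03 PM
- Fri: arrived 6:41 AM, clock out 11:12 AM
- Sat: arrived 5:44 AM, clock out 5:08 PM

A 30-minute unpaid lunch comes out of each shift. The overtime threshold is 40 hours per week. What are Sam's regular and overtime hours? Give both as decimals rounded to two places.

Mon: 6:20 AM–10:52 AM = 4 h 32 min; less 30 min break → 4 h 2 min
Tue: 5:48 AM–3:14 PM = 9 h 26 min; less 30 min break → 8 h 56 min
Wed: 10:27 AM–5:11 PM = 6 h 44 min; less 30 min break → 6 h 14 min
Thu: 10:39 AM–10:03 PM = 11 h 24 min; less 30 min break → 10 h 54 min
Fri: 6:41 AM–11:12 AM = 4 h 31 min; less 30 min break → 4 h 1 min
Sat: 5:44 AM–5:08 PM = 11 h 24 min; less 30 min break → 10 h 54 min
Total worked: 45 h 1 min = 45.02 h.
Threshold 40 h → overtime 5 h 1 min, regular 40 h 0 min.

Regular 40.00 hours, overtime 5.02 hours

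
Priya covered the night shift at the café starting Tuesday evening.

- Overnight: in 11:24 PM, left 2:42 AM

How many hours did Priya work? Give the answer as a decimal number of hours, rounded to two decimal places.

3.30 hours

Overnight: 11:24 PM → midnight = 0 h 36 min; midnight → 2:42 AM = 2 h 42 min; span 3 h 18 min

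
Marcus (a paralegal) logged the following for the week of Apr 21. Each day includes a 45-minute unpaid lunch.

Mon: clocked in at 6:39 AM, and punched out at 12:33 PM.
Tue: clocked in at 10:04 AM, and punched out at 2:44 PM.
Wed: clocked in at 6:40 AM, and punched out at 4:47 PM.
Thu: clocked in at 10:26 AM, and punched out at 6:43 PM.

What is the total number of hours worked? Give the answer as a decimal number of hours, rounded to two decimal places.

Mon: 6:39 AM–12:33 PM = 5 h 54 min; less 45 min break → 5 h 9 min
Tue: 10:04 AM–2:44 PM = 4 h 40 min; less 45 min break → 3 h 55 min
Wed: 6:40 AM–4:47 PM = 10 h 7 min; less 45 min break → 9 h 22 min
Thu: 10:26 AM–6:43 PM = 8 h 17 min; less 45 min break → 7 h 32 min
Total: 5 h 9 min + 3 h 55 min + 9 h 22 min + 7 h 32 min = 25 h 58 min.

25.97 hours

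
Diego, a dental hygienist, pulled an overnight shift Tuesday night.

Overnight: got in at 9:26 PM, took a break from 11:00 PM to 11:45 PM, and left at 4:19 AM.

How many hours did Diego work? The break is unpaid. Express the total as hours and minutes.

6 h 8 min

Overnight: 9:26 PM → midnight = 2 h 34 min; midnight → 4:19 AM = 4 h 19 min; span 6 h 53 min; less 45 min break → 6 h 8 min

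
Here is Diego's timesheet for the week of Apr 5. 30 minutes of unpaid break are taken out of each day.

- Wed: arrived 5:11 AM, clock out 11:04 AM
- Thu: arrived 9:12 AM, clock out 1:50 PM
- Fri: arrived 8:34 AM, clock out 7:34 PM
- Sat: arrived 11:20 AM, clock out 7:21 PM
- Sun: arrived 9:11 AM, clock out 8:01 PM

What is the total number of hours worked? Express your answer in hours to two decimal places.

37.87 hours

Wed: 5:11 AM–11:04 AM = 5 h 53 min; less 30 min break → 5 h 23 min
Thu: 9:12 AM–1:50 PM = 4 h 38 min; less 30 min break → 4 h 8 min
Fri: 8:34 AM–7:34 PM = 11 h 0 min; less 30 min break → 10 h 30 min
Sat: 11:20 AM–7:21 PM = 8 h 1 min; less 30 min break → 7 h 31 min
Sun: 9:11 AM–8:01 PM = 10 h 50 min; less 30 min break → 10 h 20 min
Total: 5 h 23 min + 4 h 8 min + 10 h 30 min + 7 h 31 min + 10 h 20 min = 37 h 52 min.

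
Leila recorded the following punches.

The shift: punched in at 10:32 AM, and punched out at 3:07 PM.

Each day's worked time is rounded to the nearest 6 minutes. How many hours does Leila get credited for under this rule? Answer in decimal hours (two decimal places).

The shift: 10:32 AM–3:07 PM = 4 h 35 min → rounds to 4 h 36 min

4.60 hours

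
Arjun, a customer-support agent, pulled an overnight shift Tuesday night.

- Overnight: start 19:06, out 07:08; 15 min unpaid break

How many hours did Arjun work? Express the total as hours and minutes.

11 h 47 min

Overnight: 19:06 → midnight = 4 h 54 min; midnight → 07:08 = 7 h 8 min; span 12 h 2 min; less 15 min break → 11 h 47 min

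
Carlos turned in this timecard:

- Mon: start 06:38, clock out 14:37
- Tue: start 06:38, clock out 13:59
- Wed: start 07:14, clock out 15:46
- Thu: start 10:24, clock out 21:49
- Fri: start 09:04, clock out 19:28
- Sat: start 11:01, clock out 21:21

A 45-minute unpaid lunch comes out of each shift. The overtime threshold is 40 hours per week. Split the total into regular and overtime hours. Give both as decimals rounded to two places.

Mon: 06:38–14:37 = 7 h 59 min; less 45 min break → 7 h 14 min
Tue: 06:38–13:59 = 7 h 21 min; less 45 min break → 6 h 36 min
Wed: 07:14–15:46 = 8 h 32 min; less 45 min break → 7 h 47 min
Thu: 10:24–21:49 = 11 h 25 min; less 45 min break → 10 h 40 min
Fri: 09:04–19:28 = 10 h 24 min; less 45 min break → 9 h 39 min
Sat: 11:01–21:21 = 10 h 20 min; less 45 min break → 9 h 35 min
Total worked: 51 h 31 min = 51.52 h.
Threshold 40 h → overtime 11 h 31 min, regular 40 h 0 min.

Regular 40.00 hours, overtime 11.52 hours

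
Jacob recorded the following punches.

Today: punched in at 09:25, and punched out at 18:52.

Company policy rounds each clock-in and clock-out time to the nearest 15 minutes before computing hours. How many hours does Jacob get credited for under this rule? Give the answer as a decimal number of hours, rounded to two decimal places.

9.25 hours

Today: in 09:25→09:30, out 18:52→18:45; 9 h 15 min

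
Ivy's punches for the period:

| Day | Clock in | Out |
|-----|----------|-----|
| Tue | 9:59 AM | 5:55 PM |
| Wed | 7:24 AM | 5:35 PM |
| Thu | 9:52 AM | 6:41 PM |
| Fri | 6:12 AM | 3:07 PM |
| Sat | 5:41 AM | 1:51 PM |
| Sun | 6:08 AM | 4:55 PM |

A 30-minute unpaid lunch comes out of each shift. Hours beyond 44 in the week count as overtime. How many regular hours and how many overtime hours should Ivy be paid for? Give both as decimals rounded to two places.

Tue: 9:59 AM–5:55 PM = 7 h 56 min; less 30 min break → 7 h 26 min
Wed: 7:24 AM–5:35 PM = 10 h 11 min; less 30 min break → 9 h 41 min
Thu: 9:52 AM–6:41 PM = 8 h 49 min; less 30 min break → 8 h 19 min
Fri: 6:12 AM–3:07 PM = 8 h 55 min; less 30 min break → 8 h 25 min
Sat: 5:41 AM–1:51 PM = 8 h 10 min; less 30 min break → 7 h 40 min
Sun: 6:08 AM–4:55 PM = 10 h 47 min; less 30 min break → 10 h 17 min
Total worked: 51 h 48 min = 51.80 h.
Threshold 44 h → overtime 7 h 48 min, regular 44 h 0 min.

Regular 44.00 hours, overtime 7.80 hours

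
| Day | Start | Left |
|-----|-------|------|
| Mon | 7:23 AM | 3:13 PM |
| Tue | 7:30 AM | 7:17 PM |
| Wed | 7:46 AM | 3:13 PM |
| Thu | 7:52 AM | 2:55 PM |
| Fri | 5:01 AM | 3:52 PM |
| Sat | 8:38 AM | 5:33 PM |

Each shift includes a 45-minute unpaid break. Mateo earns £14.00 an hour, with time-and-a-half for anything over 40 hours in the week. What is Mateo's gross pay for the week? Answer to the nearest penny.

Mon: 7:23 AM–3:13 PM = 7 h 50 min; less 45 min break → 7 h 5 min
Tue: 7:30 AM–7:17 PM = 11 h 47 min; less 45 min break → 11 h 2 min
Wed: 7:46 AM–3:13 PM = 7 h 27 min; less 45 min break → 6 h 42 min
Thu: 7:52 AM–2:55 PM = 7 h 3 min; less 45 min break → 6 h 18 min
Fri: 5:01 AM–3:52 PM = 10 h 51 min; less 45 min break → 10 h 6 min
Sat: 8:38 AM–5:33 PM = 8 h 55 min; less 45 min break → 8 h 10 min
Total worked: 49 h 23 min = 2963 min.
Regular 40 h 0 min = 2400 min at £14.00/h; overtime 9 h 23 min = 563 min at £21.00/h.
Pay = (2400 × £14.00 + 563 × £21.00) ÷ 60 = £757.05.

£757.05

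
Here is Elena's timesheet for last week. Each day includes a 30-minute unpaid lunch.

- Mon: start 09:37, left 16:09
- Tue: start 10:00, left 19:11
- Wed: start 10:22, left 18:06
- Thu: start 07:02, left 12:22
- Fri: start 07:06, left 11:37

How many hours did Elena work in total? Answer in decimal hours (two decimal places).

30.80 hours

Mon: 09:37–16:09 = 6 h 32 min; less 30 min break → 6 h 2 min
Tue: 10:00–19:11 = 9 h 11 min; less 30 min break → 8 h 41 min
Wed: 10:22–18:06 = 7 h 44 min; less 30 min break → 7 h 14 min
Thu: 07:02–12:22 = 5 h 20 min; less 30 min break → 4 h 50 min
Fri: 07:06–11:37 = 4 h 31 min; less 30 min break → 4 h 1 min
Total: 6 h 2 min + 8 h 41 min + 7 h 14 min + 4 h 50 min + 4 h 1 min = 30 h 48 min.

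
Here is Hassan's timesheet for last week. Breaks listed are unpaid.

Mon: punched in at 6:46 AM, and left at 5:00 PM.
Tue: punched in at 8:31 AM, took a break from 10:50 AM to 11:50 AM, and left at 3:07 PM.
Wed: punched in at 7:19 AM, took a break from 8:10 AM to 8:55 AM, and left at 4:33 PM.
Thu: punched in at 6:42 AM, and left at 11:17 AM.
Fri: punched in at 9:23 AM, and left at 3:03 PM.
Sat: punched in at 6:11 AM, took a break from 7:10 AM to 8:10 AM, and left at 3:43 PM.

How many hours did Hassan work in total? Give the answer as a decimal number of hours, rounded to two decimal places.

43.10 hours

Mon: 6:46 AM–5:00 PM = 10 h 14 min
Tue: 8:31 AM–3:07 PM = 6 h 36 min; less 60 min break → 5 h 36 min
Wed: 7:19 AM–4:33 PM = 9 h 14 min; less 45 min break → 8 h 29 min
Thu: 6:42 AM–11:17 AM = 4 h 35 min
Fri: 9:23 AM–3:03 PM = 5 h 40 min
Sat: 6:11 AM–3:43 PM = 9 h 32 min; less 60 min break → 8 h 32 min
Total: 10 h 14 min + 5 h 36 min + 8 h 29 min + 4 h 35 min + 5 h 40 min + 8 h 32 min = 43 h 6 min.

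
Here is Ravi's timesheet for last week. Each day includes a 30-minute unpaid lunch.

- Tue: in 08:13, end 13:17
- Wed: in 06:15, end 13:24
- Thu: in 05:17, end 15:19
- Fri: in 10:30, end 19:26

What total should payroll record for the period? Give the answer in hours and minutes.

Tue: 08:13–13:17 = 5 h 4 min; less 30 min break → 4 h 34 min
Wed: 06:15–13:24 = 7 h 9 min; less 30 min break → 6 h 39 min
Thu: 05:17–15:19 = 10 h 2 min; less 30 min break → 9 h 32 min
Fri: 10:30–19:26 = 8 h 56 min; less 30 min break → 8 h 26 min
Total: 4 h 34 min + 6 h 39 min + 9 h 32 min + 8 h 26 min = 29 h 11 min.

29 h 11 min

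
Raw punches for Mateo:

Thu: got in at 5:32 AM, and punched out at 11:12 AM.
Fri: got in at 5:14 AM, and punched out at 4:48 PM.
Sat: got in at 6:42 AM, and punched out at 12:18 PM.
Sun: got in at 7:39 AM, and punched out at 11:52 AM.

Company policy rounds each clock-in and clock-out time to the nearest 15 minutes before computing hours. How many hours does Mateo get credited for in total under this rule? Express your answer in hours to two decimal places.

26.75 hours

Thu: in 5:32 AM→5:30 AM, out 11:12 AM→11:15 AM; 5 h 45 min
Fri: in 5:14 AM→5:15 AM, out 4:48 PM→4:45 PM; 11 h 30 min
Sat: in 6:42 AM→6:45 AM, out 12:18 PM→12:15 PM; 5 h 30 min
Sun: in 7:39 AM→7:45 AM, out 11:52 AM→11:45 AM; 4 h 0 min
Total credited: 26 h 45 min.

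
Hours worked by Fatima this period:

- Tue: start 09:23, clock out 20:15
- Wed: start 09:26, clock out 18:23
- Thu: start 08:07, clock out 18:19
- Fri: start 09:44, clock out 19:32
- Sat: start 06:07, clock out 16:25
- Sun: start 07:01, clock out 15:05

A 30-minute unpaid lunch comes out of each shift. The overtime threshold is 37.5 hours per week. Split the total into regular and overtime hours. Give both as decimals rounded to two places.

Tue: 09:23–20:15 = 10 h 52 min; less 30 min break → 10 h 22 min
Wed: 09:26–18:23 = 8 h 57 min; less 30 min break → 8 h 27 min
Thu: 08:07–18:19 = 10 h 12 min; less 30 min break → 9 h 42 min
Fri: 09:44–19:32 = 9 h 48 min; less 30 min break → 9 h 18 min
Sat: 06:07–16:25 = 10 h 18 min; less 30 min break → 9 h 48 min
Sun: 07:01–15:05 = 8 h 4 min; less 30 min break → 7 h 34 min
Total worked: 55 h 11 min = 55.18 h.
Threshold 37.5 h → overtime 17 h 41 min, regular 37 h 30 min.

Regular 37.50 hours, overtime 17.68 hours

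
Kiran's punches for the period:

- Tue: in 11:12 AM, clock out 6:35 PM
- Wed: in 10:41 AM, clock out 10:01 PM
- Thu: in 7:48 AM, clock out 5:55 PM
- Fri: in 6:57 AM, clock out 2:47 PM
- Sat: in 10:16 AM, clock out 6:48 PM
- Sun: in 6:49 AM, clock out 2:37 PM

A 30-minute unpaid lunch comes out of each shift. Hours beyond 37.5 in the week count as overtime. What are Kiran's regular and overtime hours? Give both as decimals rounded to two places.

Tue: 11:12 AM–6:35 PM = 7 h 23 min; less 30 min break → 6 h 53 min
Wed: 10:41 AM–10:01 PM = 11 h 20 min; less 30 min break → 10 h 50 min
Thu: 7:48 AM–5:55 PM = 10 h 7 min; less 30 min break → 9 h 37 min
Fri: 6:57 AM–2:47 PM = 7 h 50 min; less 30 min break → 7 h 20 min
Sat: 10:16 AM–6:48 PM = 8 h 32 min; less 30 min break → 8 h 2 min
Sun: 6:49 AM–2:37 PM = 7 h 48 min; less 30 min break → 7 h 18 min
Total worked: 50 h 0 min = 50.00 h.
Threshold 37.5 h → overtime 12 h 30 min, regular 37 h 30 min.

Regular 37.50 hours, overtime 12.50 hours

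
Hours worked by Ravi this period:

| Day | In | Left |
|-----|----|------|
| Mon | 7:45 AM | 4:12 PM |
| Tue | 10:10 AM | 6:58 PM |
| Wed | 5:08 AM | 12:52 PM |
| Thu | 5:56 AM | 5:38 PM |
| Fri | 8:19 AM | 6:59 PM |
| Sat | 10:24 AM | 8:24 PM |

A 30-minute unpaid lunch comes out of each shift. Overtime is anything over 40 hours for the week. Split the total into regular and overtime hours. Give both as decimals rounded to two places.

Mon: 7:45 AM–4:12 PM = 8 h 27 min; less 30 min break → 7 h 57 min
Tue: 10:10 AM–6:58 PM = 8 h 48 min; less 30 min break → 8 h 18 min
Wed: 5:08 AM–12:52 PM = 7 h 44 min; less 30 min break → 7 h 14 min
Thu: 5:56 AM–5:38 PM = 11 h 42 min; less 30 min break → 11 h 12 min
Fri: 8:19 AM–6:59 PM = 10 h 40 min; less 30 min break → 10 h 10 min
Sat: 10:24 AM–8:24 PM = 10 h 0 min; less 30 min break → 9 h 30 min
Total worked: 54 h 21 min = 54.35 h.
Threshold 40 h → overtime 14 h 21 min, regular 40 h 0 min.

Regular 40.00 hours, overtime 14.35 hours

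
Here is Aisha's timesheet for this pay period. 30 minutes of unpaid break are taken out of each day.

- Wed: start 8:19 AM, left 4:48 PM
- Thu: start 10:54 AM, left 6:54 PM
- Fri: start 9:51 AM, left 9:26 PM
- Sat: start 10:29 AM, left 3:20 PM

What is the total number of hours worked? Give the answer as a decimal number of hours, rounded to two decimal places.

30.92 hours

Wed: 8:19 AM–4:48 PM = 8 h 29 min; less 30 min break → 7 h 59 min
Thu: 10:54 AM–6:54 PM = 8 h 0 min; less 30 min break → 7 h 30 min
Fri: 9:51 AM–9:26 PM = 11 h 35 min; less 30 min break → 11 h 5 min
Sat: 10:29 AM–3:20 PM = 4 h 51 min; less 30 min break → 4 h 21 min
Total: 7 h 59 min + 7 h 30 min + 11 h 5 min + 4 h 21 min = 30 h 55 min.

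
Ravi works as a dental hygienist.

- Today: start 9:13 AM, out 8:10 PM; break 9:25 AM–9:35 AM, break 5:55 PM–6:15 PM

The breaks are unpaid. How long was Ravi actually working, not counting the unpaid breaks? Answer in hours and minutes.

Today: 9:13 AM–8:10 PM = 10 h 57 min; less 30 min break → 10 h 27 min

10 h 27 min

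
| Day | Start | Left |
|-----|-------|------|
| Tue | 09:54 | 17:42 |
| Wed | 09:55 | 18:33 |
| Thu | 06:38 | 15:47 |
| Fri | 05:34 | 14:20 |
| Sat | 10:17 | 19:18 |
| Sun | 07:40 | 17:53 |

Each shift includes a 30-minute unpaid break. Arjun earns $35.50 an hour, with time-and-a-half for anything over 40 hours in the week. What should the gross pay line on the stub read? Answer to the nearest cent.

Tue: 09:54–17:42 = 7 h 48 min; less 30 min break → 7 h 18 min
Wed: 09:55–18:33 = 8 h 38 min; less 30 min break → 8 h 8 min
Thu: 06:38–15:47 = 9 h 9 min; less 30 min break → 8 h 39 min
Fri: 05:34–14:20 = 8 h 46 min; less 30 min break → 8 h 16 min
Sat: 10:17–19:18 = 9 h 1 min; less 30 min break → 8 h 31 min
Sun: 07:40–17:53 = 10 h 13 min; less 30 min break → 9 h 43 min
Total worked: 50 h 35 min = 3035 min.
Regular 40 h 0 min = 2400 min at $35.50/h; overtime 10 h 35 min = 635 min at $53.25/h.
Pay = (2400 × $35.50 + 635 × $53.25) ÷ 60 = $1983.56.

$1983.56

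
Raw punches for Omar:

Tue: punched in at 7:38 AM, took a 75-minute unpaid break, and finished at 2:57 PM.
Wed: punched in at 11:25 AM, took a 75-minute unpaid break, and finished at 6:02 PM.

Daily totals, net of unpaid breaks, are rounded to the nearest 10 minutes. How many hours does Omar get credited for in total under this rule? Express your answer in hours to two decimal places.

Tue: 7:38 AM–2:57 PM = 7 h 19 min − 75 min = 6 h 4 min → rounds to 6 h 0 min
Wed: 11:25 AM–6:02 PM = 6 h 37 min − 75 min = 5 h 22 min → rounds to 5 h 20 min
Total credited: 11 h 20 min.

11.33 hours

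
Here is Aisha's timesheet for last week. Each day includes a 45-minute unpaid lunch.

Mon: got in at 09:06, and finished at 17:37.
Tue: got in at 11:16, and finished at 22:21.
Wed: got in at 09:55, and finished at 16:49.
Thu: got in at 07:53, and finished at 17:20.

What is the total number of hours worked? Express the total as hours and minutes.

Mon: 09:06–17:37 = 8 h 31 min; less 45 min break → 7 h 46 min
Tue: 11:16–22:21 = 11 h 5 min; less 45 min break → 10 h 20 min
Wed: 09:55–16:49 = 6 h 54 min; less 45 min break → 6 h 9 min
Thu: 07:53–17:20 = 9 h 27 min; less 45 min break → 8 h 42 min
Total: 7 h 46 min + 10 h 20 min + 6 h 9 min + 8 h 42 min = 32 h 57 min.

32 h 57 min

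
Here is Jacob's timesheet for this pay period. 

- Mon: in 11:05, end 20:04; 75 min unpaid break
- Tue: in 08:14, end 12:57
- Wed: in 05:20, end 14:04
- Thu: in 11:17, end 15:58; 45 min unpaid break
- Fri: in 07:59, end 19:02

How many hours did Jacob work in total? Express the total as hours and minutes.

Mon: 11:05–20:04 = 8 h 59 min; less 75 min break → 7 h 44 min
Tue: 08:14–12:57 = 4 h 43 min
Wed: 05:20–14:04 = 8 h 44 min
Thu: 11:17–15:58 = 4 h 41 min; less 45 min break → 3 h 56 min
Fri: 07:59–19:02 = 11 h 3 min
Total: 7 h 44 min + 4 h 43 min + 8 h 44 min + 3 h 56 min + 11 h 3 min = 36 h 10 min.

36 h 10 min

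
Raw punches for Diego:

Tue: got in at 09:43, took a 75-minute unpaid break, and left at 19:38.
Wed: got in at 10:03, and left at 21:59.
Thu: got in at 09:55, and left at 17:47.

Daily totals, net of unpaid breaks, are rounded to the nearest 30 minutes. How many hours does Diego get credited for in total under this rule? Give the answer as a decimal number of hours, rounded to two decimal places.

28.50 hours

Tue: 09:43–19:38 = 9 h 55 min − 75 min = 8 h 40 min → rounds to 8 h 30 min
Wed: 10:03–21:59 = 11 h 56 min → rounds to 12 h 0 min
Thu: 09:55–17:47 = 7 h 52 min → rounds to 8 h 0 min
Total credited: 28 h 30 min.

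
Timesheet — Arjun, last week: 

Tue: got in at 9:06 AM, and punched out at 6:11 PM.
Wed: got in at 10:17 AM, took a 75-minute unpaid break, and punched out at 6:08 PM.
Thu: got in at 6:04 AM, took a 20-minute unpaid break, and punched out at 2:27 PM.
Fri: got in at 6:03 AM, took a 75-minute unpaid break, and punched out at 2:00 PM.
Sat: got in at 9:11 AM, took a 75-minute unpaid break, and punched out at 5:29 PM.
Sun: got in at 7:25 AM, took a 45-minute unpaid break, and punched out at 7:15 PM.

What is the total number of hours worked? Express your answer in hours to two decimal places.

Tue: 9:06 AM–6:11 PM = 9 h 5 min
Wed: 10:17 AM–6:08 PM = 7 h 51 min; less 75 min break → 6 h 36 min
Thu: 6:04 AM–2:27 PM = 8 h 23 min; less 20 min break → 8 h 3 min
Fri: 6:03 AM–2:00 PM = 7 h 57 min; less 75 min break → 6 h 42 min
Sat: 9:11 AM–5:29 PM = 8 h 18 min; less 75 min break → 7 h 3 min
Sun: 7:25 AM–7:15 PM = 11 h 50 min; less 45 min break → 11 h 5 min
Total: 9 h 5 min + 6 h 36 min + 8 h 3 min + 6 h 42 min + 7 h 3 min + 11 h 5 min = 48 h 34 min.

48.57 hours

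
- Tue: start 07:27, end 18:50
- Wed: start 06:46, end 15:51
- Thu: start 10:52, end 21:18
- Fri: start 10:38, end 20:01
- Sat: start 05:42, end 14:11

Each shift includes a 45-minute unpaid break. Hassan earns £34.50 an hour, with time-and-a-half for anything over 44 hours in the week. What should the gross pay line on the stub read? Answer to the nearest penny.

Tue: 07:27–18:50 = 11 h 23 min; less 45 min break → 10 h 38 min
Wed: 06:46–15:51 = 9 h 5 min; less 45 min break → 8 h 20 min
Thu: 10:52–21:18 = 10 h 26 min; less 45 min break → 9 h 41 min
Fri: 10:38–20:01 = 9 h 23 min; less 45 min break → 8 h 38 min
Sat: 05:42–14:11 = 8 h 29 min; less 45 min break → 7 h 44 min
Total worked: 45 h 1 min = 2701 min.
Regular 44 h 0 min = 2640 min at £34.50/h; overtime 1 h 1 min = 61 min at £51.75/h.
Pay = (2640 × £34.50 + 61 × £51.75) ÷ 60 = £1570.61.

£1570.61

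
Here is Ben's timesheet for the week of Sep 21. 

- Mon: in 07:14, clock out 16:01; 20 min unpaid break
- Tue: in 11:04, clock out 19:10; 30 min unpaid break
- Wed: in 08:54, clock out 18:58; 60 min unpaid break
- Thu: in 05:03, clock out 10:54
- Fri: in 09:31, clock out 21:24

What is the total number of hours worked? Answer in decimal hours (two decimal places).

42.85 hours

Mon: 07:14–16:01 = 8 h 47 min; less 20 min break → 8 h 27 min
Tue: 11:04–19:10 = 8 h 6 min; less 30 min break → 7 h 36 min
Wed: 08:54–18:58 = 10 h 4 min; less 60 min break → 9 h 4 min
Thu: 05:03–10:54 = 5 h 51 min
Fri: 09:31–21:24 = 11 h 53 min
Total: 8 h 27 min + 7 h 36 min + 9 h 4 min + 5 h 51 min + 11 h 53 min = 42 h 51 min.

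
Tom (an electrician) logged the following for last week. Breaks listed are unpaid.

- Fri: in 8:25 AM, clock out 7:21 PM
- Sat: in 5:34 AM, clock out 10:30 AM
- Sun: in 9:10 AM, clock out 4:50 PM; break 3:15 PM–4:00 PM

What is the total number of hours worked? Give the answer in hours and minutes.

22 h 47 min

Fri: 8:25 AM–7:21 PM = 10 h 56 min
Sat: 5:34 AM–10:30 AM = 4 h 56 min
Sun: 9:10 AM–4:50 PM = 7 h 40 min; less 45 min break → 6 h 55 min
Total: 10 h 56 min + 4 h 56 min + 6 h 55 min = 22 h 47 min.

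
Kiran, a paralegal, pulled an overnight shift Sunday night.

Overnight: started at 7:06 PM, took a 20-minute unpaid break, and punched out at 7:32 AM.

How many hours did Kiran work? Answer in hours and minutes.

Overnight: 7:06 PM → midnight = 4 h 54 min; midnight → 7:32 AM = 7 h 32 min; span 12 h 26 min; less 20 min break → 12 h 6 min

12 h 6 min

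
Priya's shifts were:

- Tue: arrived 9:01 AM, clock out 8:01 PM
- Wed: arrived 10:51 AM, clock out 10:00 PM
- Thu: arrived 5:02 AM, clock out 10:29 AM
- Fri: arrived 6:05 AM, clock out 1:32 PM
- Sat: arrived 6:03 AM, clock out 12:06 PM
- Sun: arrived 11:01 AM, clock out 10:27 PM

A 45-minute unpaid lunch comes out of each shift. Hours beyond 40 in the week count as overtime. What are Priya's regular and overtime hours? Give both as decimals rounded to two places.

Tue: 9:01 AM–8:01 PM = 11 h 0 min; less 45 min break → 10 h 15 min
Wed: 10:51 AM–10:00 PM = 11 h 9 min; less 45 min break → 10 h 24 min
Thu: 5:02 AM–10:29 AM = 5 h 27 min; less 45 min break → 4 h 42 min
Fri: 6:05 AM–1:32 PM = 7 h 27 min; less 45 min break → 6 h 42 min
Sat: 6:03 AM–12:06 PM = 6 h 3 min; less 45 min break → 5 h 18 min
Sun: 11:01 AM–10:27 PM = 11 h 26 min; less 45 min break → 10 h 41 min
Total worked: 48 h 2 min = 48.03 h.
Threshold 40 h → overtime 8 h 2 min, regular 40 h 0 min.

Regular 40.00 hours, overtime 8.03 hours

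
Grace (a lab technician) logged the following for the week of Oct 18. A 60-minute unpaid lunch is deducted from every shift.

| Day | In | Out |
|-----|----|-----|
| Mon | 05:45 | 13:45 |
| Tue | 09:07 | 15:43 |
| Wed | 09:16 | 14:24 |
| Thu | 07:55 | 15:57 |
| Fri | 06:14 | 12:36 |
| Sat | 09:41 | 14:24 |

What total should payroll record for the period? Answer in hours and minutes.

32 h 51 min

Mon: 05:45–13:45 = 8 h 0 min; less 60 min break → 7 h 0 min
Tue: 09:07–15:43 = 6 h 36 min; less 60 min break → 5 h 36 min
Wed: 09:16–14:24 = 5 h 8 min; less 60 min break → 4 h 8 min
Thu: 07:55–15:57 = 8 h 2 min; less 60 min break → 7 h 2 min
Fri: 06:14–12:36 = 6 h 22 min; less 60 min break → 5 h 22 min
Sat: 09:41–14:24 = 4 h 43 min; less 60 min break → 3 h 43 min
Total: 7 h 0 min + 5 h 36 min + 4 h 8 min + 7 h 2 min + 5 h 22 min + 3 h 43 min = 32 h 51 min.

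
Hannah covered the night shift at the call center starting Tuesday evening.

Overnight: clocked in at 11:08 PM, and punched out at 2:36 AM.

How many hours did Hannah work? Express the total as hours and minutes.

Overnight: 11:08 PM → midnight = 0 h 52 min; midnight → 2:36 AM = 2 h 36 min; span 3 h 28 min

3 h 28 min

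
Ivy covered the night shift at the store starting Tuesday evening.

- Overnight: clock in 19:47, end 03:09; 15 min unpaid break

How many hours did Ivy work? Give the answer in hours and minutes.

Overnight: 19:47 → midnight = 4 h 13 min; midnight → 03:09 = 3 h 9 min; span 7 h 22 min; less 15 min break → 7 h 7 min

7 h 7 min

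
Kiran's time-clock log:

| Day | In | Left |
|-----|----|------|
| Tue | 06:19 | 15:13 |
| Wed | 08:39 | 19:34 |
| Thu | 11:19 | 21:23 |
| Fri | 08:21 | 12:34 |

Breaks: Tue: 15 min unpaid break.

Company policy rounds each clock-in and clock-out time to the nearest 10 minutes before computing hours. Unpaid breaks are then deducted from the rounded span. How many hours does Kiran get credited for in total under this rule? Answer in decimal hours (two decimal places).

33.58 hours

Tue: in 06:19→06:20, out 15:13→15:10; 8 h 50 min − 15 min = 8 h 35 min
Wed: in 08:39→08:40, out 19:34→19:30; 10 h 50 min
Thu: in 11:19→11:20, out 21:23→21:20; 10 h 0 min
Fri: in 08:21→08:20, out 12:34→12:30; 4 h 10 min
Total credited: 33 h 35 min.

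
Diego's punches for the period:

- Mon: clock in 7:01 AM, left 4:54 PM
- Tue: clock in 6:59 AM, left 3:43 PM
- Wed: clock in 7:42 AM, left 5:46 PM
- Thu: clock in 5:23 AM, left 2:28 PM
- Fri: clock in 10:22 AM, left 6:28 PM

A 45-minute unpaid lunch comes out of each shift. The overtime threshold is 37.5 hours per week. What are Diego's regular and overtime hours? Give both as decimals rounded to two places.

Mon: 7:01 AM–4:54 PM = 9 h 53 min; less 45 min break → 9 h 8 min
Tue: 6:59 AM–3:43 PM = 8 h 44 min; less 45 min break → 7 h 59 min
Wed: 7:42 AM–5:46 PM = 10 h 4 min; less 45 min break → 9 h 19 min
Thu: 5:23 AM–2:28 PM = 9 h 5 min; less 45 min break → 8 h 20 min
Fri: 10:22 AM–6:28 PM = 8 h 6 min; less 45 min break → 7 h 21 min
Total worked: 42 h 7 min = 42.12 h.
Threshold 37.5 h → overtime 4 h 37 min, regular 37 h 30 min.

Regular 37.50 hours, overtime 4.62 hours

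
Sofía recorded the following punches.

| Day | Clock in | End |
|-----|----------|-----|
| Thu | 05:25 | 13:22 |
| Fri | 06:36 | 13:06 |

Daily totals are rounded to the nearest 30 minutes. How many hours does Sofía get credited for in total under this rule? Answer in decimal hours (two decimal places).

Thu: 05:25–13:22 = 7 h 57 min → rounds to 8 h 0 min
Fri: 06:36–13:06 = 6 h 30 min → rounds to 6 h 30 min
Total credited: 14 h 30 min.

14.50 hours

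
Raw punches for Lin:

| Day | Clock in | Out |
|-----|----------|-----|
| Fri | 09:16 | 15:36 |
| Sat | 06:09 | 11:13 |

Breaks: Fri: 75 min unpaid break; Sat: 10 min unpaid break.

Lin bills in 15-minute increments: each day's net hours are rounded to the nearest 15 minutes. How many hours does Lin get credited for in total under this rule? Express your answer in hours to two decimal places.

Fri: 09:16–15:36 = 6 h 20 min − 75 min = 5 h 5 min → rounds to 5 h 0 min
Sat: 06:09–11:13 = 5 h 4 min − 10 min = 4 h 54 min → rounds to 5 h 0 min
Total credited: 10 h 0 min.

10.00 hours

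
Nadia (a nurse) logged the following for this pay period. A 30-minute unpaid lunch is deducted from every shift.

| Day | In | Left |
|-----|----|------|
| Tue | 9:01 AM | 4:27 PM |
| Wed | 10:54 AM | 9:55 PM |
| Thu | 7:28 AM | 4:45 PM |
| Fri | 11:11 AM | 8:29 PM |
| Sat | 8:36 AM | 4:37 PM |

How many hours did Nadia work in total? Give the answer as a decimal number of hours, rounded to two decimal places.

42.55 hours

Tue: 9:01 AM–4:27 PM = 7 h 26 min; less 30 min break → 6 h 56 min
Wed: 10:54 AM–9:55 PM = 11 h 1 min; less 30 min break → 10 h 31 min
Thu: 7:28 AM–4:45 PM = 9 h 17 min; less 30 min break → 8 h 47 min
Fri: 11:11 AM–8:29 PM = 9 h 18 min; less 30 min break → 8 h 48 min
Sat: 8:36 AM–4:37 PM = 8 h 1 min; less 30 min break → 7 h 31 min
Total: 6 h 56 min + 10 h 31 min + 8 h 47 min + 8 h 48 min + 7 h 31 min = 42 h 33 min.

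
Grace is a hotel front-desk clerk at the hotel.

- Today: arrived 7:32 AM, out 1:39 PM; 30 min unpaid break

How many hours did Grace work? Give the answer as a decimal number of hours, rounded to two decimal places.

Today: 7:32 AM–1:39 PM = 6 h 7 min; less 30 min break → 5 h 37 min

5.62 hours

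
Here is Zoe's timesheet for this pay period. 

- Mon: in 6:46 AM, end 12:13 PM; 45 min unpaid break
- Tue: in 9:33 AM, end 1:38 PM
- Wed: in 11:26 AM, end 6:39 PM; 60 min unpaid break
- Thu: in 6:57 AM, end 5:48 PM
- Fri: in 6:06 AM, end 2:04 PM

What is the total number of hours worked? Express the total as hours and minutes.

33 h 49 min

Mon: 6:46 AM–12:13 PM = 5 h 27 min; less 45 min break → 4 h 42 min
Tue: 9:33 AM–1:38 PM = 4 h 5 min
Wed: 11:26 AM–6:39 PM = 7 h 13 min; less 60 min break → 6 h 13 min
Thu: 6:57 AM–5:48 PM = 10 h 51 min
Fri: 6:06 AM–2:04 PM = 7 h 58 min
Total: 4 h 42 min + 4 h 5 min + 6 h 13 min + 10 h 51 min + 7 h 58 min = 33 h 49 min.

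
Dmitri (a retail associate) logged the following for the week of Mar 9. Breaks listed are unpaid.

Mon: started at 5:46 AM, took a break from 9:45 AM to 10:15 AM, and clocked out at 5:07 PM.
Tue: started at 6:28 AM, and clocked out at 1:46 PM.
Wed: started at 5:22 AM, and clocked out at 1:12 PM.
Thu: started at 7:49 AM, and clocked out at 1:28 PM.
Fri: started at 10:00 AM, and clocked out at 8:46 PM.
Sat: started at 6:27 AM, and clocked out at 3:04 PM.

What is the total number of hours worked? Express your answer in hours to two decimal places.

51.02 hours

Mon: 5:46 AM–5:07 PM = 11 h 21 min; less 30 min break → 10 h 51 min
Tue: 6:28 AM–1:46 PM = 7 h 18 min
Wed: 5:22 AM–1:12 PM = 7 h 50 min
Thu: 7:49 AM–1:28 PM = 5 h 39 min
Fri: 10:00 AM–8:46 PM = 10 h 46 min
Sat: 6:27 AM–3:04 PM = 8 h 37 min
Total: 10 h 51 min + 7 h 18 min + 7 h 50 min + 5 h 39 min + 10 h 46 min + 8 h 37 min = 51 h 1 min.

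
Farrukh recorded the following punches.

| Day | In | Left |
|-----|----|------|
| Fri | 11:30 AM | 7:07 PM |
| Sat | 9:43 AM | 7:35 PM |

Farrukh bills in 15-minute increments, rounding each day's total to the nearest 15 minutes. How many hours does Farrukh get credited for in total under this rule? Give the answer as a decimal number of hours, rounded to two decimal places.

17.25 hours

Fri: 11:30 AM–7:07 PM = 7 h 37 min → rounds to 7 h 30 min
Sat: 9:43 AM–7:35 PM = 9 h 52 min → rounds to 9 h 45 min
Total credited: 17 h 15 min.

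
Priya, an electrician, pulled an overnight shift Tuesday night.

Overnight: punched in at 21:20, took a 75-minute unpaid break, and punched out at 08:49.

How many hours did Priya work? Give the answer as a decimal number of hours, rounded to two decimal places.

Overnight: 21:20 → midnight = 2 h 40 min; midnight → 08:49 = 8 h 49 min; span 11 h 29 min; less 75 min break → 10 h 14 min

10.23 hours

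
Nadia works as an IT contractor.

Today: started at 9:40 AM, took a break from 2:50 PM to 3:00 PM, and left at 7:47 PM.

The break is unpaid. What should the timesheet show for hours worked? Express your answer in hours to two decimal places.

Today: 9:40 AM–7:47 PM = 10 h 7 min; less 10 min break → 9 h 57 min

9.95 hours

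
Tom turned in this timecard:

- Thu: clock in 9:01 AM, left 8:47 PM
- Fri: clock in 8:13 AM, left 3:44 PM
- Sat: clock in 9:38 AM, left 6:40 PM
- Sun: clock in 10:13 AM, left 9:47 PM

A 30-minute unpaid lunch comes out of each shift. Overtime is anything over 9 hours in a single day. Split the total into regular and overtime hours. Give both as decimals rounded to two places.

Thu: 9:01 AM–8:47 PM = 11 h 46 min; less 30 min break → 11 h 16 min
Fri: 8:13 AM–3:44 PM = 7 h 31 min; less 30 min break → 7 h 1 min
Sat: 9:38 AM–6:40 PM = 9 h 2 min; less 30 min break → 8 h 32 min
Sun: 10:13 AM–9:47 PM = 11 h 34 min; less 30 min break → 11 h 4 min
Thu reg 9 h 0 min / OT 2 h 16 min; Fri reg 7 h 1 min / OT 0 h 0 min; Sat reg 8 h 32 min / OT 0 h 0 min; Sun reg 9 h 0 min / OT 2 h 4 min.
Totals: regular 33 h 33 min, overtime 4 h 20 min.

Regular 33.55 hours, overtime 4.33 hours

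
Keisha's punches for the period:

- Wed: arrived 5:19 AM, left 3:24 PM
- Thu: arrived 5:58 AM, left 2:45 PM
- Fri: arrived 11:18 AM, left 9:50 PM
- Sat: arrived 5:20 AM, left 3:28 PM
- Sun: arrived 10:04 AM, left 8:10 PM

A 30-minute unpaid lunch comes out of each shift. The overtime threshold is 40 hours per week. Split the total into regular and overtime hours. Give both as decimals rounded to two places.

Wed: 5:19 AM–3:24 PM = 10 h 5 min; less 30 min break → 9 h 35 min
Thu: 5:58 AM–2:45 PM = 8 h 47 min; less 30 min break → 8 h 17 min
Fri: 11:18 AM–9:50 PM = 10 h 32 min; less 30 min break → 10 h 2 min
Sat: 5:20 AM–3:28 PM = 10 h 8 min; less 30 min break → 9 h 38 min
Sun: 10:04 AM–8:10 PM = 10 h 6 min; less 30 min break → 9 h 36 min
Total worked: 47 h 8 min = 47.13 h.
Threshold 40 h → overtime 7 h 8 min, regular 40 h 0 min.

Regular 40.00 hours, overtime 7.13 hours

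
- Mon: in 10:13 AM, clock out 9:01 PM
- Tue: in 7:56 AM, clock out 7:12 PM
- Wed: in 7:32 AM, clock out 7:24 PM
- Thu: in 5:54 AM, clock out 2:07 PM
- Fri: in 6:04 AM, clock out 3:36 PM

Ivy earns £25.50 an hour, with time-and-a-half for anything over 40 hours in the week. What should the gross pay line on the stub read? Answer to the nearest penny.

Mon: 10:13 AM–9:01 PM = 10 h 48 min
Tue: 7:56 AM–7:12 PM = 11 h 16 min
Wed: 7:32 AM–7:24 PM = 11 h 52 min
Thu: 5:54 AM–2:07 PM = 8 h 13 min
Fri: 6:04 AM–3:36 PM = 9 h 32 min
Total worked: 51 h 41 min = 3101 min.
Regular 40 h 0 min = 2400 min at £25.50/h; overtime 11 h 41 min = 701 min at £38.25/h.
Pay = (2400 × £25.50 + 701 × £38.25) ÷ 60 = £1466.89.

£1466.89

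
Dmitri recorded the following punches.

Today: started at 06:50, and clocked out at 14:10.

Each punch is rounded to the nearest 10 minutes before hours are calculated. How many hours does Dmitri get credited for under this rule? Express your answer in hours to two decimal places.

Today: in 06:50→06:50, out 14:10→14:10; 7 h 20 min

7.33 hours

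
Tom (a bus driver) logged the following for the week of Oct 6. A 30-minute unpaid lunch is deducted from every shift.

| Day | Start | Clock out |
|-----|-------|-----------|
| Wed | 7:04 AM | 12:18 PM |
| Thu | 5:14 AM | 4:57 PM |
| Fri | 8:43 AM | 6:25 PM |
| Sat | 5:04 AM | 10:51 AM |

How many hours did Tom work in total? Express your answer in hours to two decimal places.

30.43 hours

Wed: 7:04 AM–12:18 PM = 5 h 14 min; less 30 min break → 4 h 44 min
Thu: 5:14 AM–4:57 PM = 11 h 43 min; less 30 min break → 11 h 13 min
Fri: 8:43 AM–6:25 PM = 9 h 42 min; less 30 min break → 9 h 12 min
Sat: 5:04 AM–10:51 AM = 5 h 47 min; less 30 min break → 5 h 17 min
Total: 4 h 44 min + 11 h 13 min + 9 h 12 min + 5 h 17 min = 30 h 26 min.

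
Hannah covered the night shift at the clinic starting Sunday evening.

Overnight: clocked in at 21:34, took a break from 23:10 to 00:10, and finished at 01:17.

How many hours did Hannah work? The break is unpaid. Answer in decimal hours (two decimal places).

Overnight: 21:34 → midnight = 2 h 26 min; midnight → 01:17 = 1 h 17 min; span 3 h 43 min; less 60 min break → 2 h 43 min

2.72 hours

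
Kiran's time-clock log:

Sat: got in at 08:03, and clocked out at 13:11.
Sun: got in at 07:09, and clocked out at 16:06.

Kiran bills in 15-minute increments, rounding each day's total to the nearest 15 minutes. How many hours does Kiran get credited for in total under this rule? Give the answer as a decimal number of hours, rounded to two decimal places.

Sat: 08:03–13:11 = 5 h 8 min → rounds to 5 h 15 min
Sun: 07:09–16:06 = 8 h 57 min → rounds to 9 h 0 min
Total credited: 14 h 15 min.

14.25 hours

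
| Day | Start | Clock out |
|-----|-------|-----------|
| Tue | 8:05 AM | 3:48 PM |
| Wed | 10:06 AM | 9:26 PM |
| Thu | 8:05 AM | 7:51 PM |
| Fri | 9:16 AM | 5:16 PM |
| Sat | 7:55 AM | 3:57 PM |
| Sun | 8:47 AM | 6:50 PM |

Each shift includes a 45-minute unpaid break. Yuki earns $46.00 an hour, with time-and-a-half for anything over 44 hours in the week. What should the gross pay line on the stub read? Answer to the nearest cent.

Tue: 8:05 AM–3:48 PM = 7 h 43 min; less 45 min break → 6 h 58 min
Wed: 10:06 AM–9:26 PM = 11 h 20 min; less 45 min break → 10 h 35 min
Thu: 8:05 AM–7:51 PM = 11 h 46 min; less 45 min break → 11 h 1 min
Fri: 9:16 AM–5:16 PM = 8 h 0 min; less 45 min break → 7 h 15 min
Sat: 7:55 AM–3:57 PM = 8 h 2 min; less 45 min break → 7 h 17 min
Sun: 8:47 AM–6:50 PM = 10 h 3 min; less 45 min break → 9 h 18 min
Total worked: 52 h 24 min = 3144 min.
Regular 44 h 0 min = 2640 min at $46.00/h; overtime 8 h 24 min = 504 min at $69.00/h.
Pay = (2640 × $46.00 + 504 × $69.00) ÷ 60 = $2603.60.

$2603.60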